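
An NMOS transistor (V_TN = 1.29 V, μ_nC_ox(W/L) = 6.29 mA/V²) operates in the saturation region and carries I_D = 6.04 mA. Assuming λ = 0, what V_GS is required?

V_GS = 2.68 V

In saturation I_D = ½ k_n (V_GS − V_TN)², so V_GS − V_TN = √(2 I_D / k_n) = √(2 × 6.04 / 6.29) = 1.39 V.
V_GS = 1.29 + 1.39 = 2.68 V.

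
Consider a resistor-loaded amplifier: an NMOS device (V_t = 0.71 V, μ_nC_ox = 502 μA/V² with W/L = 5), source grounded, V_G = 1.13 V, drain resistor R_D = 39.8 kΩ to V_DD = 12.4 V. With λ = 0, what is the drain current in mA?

I_D = 0.221 mA

V_GS = V_G = 1.13 V, so V_ov = 1.13 − 0.71 = 0.42 V.
k_n = μ_nC_ox · (W/L) = 2.51 mA/V².
Assume saturation: I_D = ½ k_n V_ov² = 0.5 × 2.51 × 0.42² = 0.221 mA, giving V_DS = V_DD − I_D R_D = 12.4 − 0.221 × 39.8 = 3.59 V.
V_DS = 3.59 V ≥ V_ov = 0.42 V, confirming saturation.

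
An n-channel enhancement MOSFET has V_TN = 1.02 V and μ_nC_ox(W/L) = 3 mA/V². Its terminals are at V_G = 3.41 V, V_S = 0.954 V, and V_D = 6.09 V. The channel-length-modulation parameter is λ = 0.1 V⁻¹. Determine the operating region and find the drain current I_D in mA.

V_GS = V_G − V_S = 3.41 − 0.954 = 2.46 V; V_DS = V_D − V_S = 6.09 − 0.954 = 5.14 V.
V_ov = V_GS − V_TN = 2.46 − 1.02 = 1.44 V.
Since V_DS = 5.14 V ≥ V_ov = 1.44 V, the device is in saturation.
I_D = ½ k_n V_ov² (1 + λ V_DS) = 0.5 × 3 × 1.44² × (1 + 0.1 × 5.14) = 4.68 mA.

Saturation; I_D = 4.68 mA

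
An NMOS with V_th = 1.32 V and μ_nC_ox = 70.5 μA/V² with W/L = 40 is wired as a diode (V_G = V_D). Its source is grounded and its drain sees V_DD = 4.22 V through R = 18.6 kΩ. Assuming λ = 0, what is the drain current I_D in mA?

With gate tied to drain, V_GS = V_DS ≥ V_GS − V_th, so the device is in saturation.
k_n = μ_nC_ox · (W/L) = 2.82 mA/V².
KCL at the drain: ½ k_n (V_GS − V_th)² = (V_DD − V_GS)/R.
Let x = V_GS − 1.32. Then 26.2 x² + x − 2.9 = 0, giving x = 0.314 V (positive root), so V_GS = 1.63 V.
I_D = (V_DD − V_GS)/R = (4.22 − 1.63) / 18.6 = 0.139 mA.

I_D = 0.139 mA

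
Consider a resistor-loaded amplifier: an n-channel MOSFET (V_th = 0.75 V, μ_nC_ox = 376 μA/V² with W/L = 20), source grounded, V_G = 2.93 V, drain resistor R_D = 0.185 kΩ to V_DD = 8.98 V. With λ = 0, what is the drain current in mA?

I_D = 17.9 mA

V_GS = V_G = 2.93 V, so V_ov = 2.93 − 0.75 = 2.18 V.
k_n = μ_nC_ox · (W/L) = 7.52 mA/V².
Assume saturation: I_D = ½ k_n V_ov² = 0.5 × 7.52 × 2.18² = 17.9 mA, giving V_DS = V_DD − I_D R_D = 8.98 − 17.9 × 0.185 = 5.67 V.
V_DS = 5.67 V ≥ V_ov = 2.18 V, confirming saturation.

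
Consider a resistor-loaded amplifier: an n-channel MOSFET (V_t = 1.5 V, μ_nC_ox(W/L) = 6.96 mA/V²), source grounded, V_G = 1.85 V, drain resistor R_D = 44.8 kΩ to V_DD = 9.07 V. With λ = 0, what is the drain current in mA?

V_GS = V_G = 1.85 V, so V_ov = 1.85 − 1.5 = 0.35 V.
Assume saturation: I_D = ½ k_n V_ov² = 0.5 × 6.96 × 0.35² = 0.426 mA, giving V_DS = V_DD − I_D R_D = 9.07 − 0.426 × 44.8 = -10 V.
But -10 V < V_ov = 0.35 V, so the device is actually in triode.
In triode I_D = k_n[V_ov V_DS − ½ V_DS²] and I_D = (V_DD − V_DS)/R_D. Equating: 156 V_DS² − 110.1 V_DS + 9.07 = 0, giving V_DS = 0.0952 V (the root below V_ov).
I_D = (9.07 − 0.0952) / 44.8 = 0.2 mA.

I_D = 0.200 mA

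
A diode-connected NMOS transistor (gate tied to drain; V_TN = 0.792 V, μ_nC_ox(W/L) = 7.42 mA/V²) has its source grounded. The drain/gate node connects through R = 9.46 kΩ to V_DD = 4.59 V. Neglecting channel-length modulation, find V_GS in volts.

With gate tied to drain, V_GS = V_DS ≥ V_GS − V_TN, so the device is in saturation.
KCL at the drain: ½ k_n (V_GS − V_TN)² = (V_DD − V_GS)/R.
Let x = V_GS − 0.792. Then 35.1 x² + x − 3.798 = 0, giving x = 0.315 V (positive root), so V_GS = 1.11 V.
I_D = (V_DD − V_GS)/R = (4.59 − 1.11) / 9.46 = 0.368 mA.

V_GS = 1.11 V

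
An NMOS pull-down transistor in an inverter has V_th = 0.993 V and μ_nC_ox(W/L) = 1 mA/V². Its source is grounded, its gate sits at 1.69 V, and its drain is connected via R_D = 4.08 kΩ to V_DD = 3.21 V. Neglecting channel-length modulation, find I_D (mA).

V_GS = V_G = 1.69 V, so V_ov = 1.69 − 0.993 = 0.697 V.
Assume saturation: I_D = ½ k_n V_ov² = 0.5 × 1 × 0.697² = 0.243 mA, giving V_DS = V_DD − I_D R_D = 3.21 − 0.243 × 4.08 = 2.22 V.
V_DS = 2.22 V ≥ V_ov = 0.697 V, confirming saturation.

I_D = 0.243 mA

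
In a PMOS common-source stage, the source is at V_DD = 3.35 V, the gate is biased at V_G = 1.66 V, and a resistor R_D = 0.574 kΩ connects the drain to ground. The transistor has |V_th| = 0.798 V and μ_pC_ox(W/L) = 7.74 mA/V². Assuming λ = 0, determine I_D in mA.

I_D = 3.08 mA

V_SG = V_DD − V_G = 3.35 − 1.66 = 1.69 V, so V_ov = 1.69 − 0.798 = 0.892 V.
Assume saturation: I_D = ½ k_p V_ov² = 0.5 × 7.74 × 0.892² = 3.08 mA, giving V_SD = V_DD − I_D R_D = 3.35 − 3.08 × 0.574 = 1.58 V.
V_SD = 1.58 V ≥ V_ov = 0.892 V, confirming saturation.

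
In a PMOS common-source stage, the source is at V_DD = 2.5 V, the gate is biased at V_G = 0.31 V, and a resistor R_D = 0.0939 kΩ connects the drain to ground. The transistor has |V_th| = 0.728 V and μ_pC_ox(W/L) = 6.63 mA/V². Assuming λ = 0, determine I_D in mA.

V_SG = V_DD − V_G = 2.5 − 0.31 = 2.19 V, so V_ov = 2.19 − 0.728 = 1.46 V.
Assume saturation: I_D = ½ k_p V_ov² = 0.5 × 6.63 × 1.46² = 7.09 mA, giving V_SD = V_DD − I_D R_D = 2.5 − 7.09 × 0.0939 = 1.83 V.
V_SD = 1.83 V ≥ V_ov = 1.46 V, confirming saturation.

I_D = 7.09 mA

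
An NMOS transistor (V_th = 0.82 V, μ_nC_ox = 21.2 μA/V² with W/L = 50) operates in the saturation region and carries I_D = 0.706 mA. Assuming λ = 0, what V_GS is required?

V_GS = 1.97 V

k_n = μ_nC_ox · (W/L) = 1.06 mA/V².
In saturation I_D = ½ k_n (V_GS − V_th)², so V_GS − V_th = √(2 I_D / k_n) = √(2 × 0.706 / 1.06) = 1.15 V.
V_GS = 0.82 + 1.15 = 1.97 V.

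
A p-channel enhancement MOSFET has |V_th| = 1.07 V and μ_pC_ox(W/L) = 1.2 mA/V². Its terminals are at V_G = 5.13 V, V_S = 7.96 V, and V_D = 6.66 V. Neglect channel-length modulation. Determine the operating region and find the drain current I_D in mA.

Triode; I_D = 1.73 mA

V_SG = V_S − V_G = 7.96 − 5.13 = 2.83 V; V_SD = V_S − V_D = 7.96 − 6.66 = 1.3 V.
V_ov = V_SG − |V_th| = 2.83 − 1.07 = 1.76 V.
Since V_SD = 1.3 V < V_ov = 1.76 V, the device is in the triode region.
I_D = k_p [V_ov · V_SD − ½ V_SD²] = 1.2 × [1.76 × 1.3 − 0.5 × 1.3²] = 1.73 mA.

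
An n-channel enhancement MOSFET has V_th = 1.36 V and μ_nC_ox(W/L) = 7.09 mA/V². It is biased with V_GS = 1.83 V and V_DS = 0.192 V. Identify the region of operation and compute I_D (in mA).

V_ov = V_GS − V_th = 1.83 − 1.36 = 0.47 V.
Since V_DS = 0.192 V < V_ov = 0.47 V, the device is in the triode region.
I_D = k_n [V_ov · V_DS − ½ V_DS²] = 7.09 × [0.47 × 0.192 − 0.5 × 0.192²] = 0.509 mA.

Triode; I_D = 0.509 mA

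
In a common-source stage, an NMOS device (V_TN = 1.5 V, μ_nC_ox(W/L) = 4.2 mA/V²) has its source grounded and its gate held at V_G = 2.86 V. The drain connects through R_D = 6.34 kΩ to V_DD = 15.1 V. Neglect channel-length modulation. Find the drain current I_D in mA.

V_GS = V_G = 2.86 V, so V_ov = 2.86 − 1.5 = 1.36 V.
Assume saturation: I_D = ½ k_n V_ov² = 0.5 × 4.2 × 1.36² = 3.88 mA, giving V_DS = V_DD − I_D R_D = 15.1 − 3.88 × 6.34 = -9.53 V.
But -9.53 V < V_ov = 1.36 V, so the device is actually in triode.
In triode I_D = k_n[V_ov V_DS − ½ V_DS²] and I_D = (V_DD − V_DS)/R_D. Equating: 13.3 V_DS² − 37.21 V_DS + 15.1 = 0, giving V_DS = 0.493 V (the root below V_ov).
I_D = (15.1 − 0.493) / 6.34 = 2.3 mA.

I_D = 2.30 mA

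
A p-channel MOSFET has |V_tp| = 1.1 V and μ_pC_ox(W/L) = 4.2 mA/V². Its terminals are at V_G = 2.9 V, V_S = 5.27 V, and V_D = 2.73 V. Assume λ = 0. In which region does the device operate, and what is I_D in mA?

Saturation; I_D = 3.39 mA

V_SG = V_S − V_G = 5.27 − 2.9 = 2.37 V; V_SD = V_S − V_D = 5.27 − 2.73 = 2.54 V.
V_ov = V_SG − |V_tp| = 2.37 − 1.1 = 1.27 V.
Since V_SD = 2.54 V ≥ V_ov = 1.27 V, the device is in saturation.
I_D = ½ k_p V_ov² = 0.5 × 4.2 × 1.27² = 3.39 mA.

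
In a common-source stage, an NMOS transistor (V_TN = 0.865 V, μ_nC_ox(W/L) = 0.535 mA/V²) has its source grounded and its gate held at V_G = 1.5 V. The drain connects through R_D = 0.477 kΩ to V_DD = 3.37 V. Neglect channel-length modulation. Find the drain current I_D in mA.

I_D = 0.108 mA

V_GS = V_G = 1.5 V, so V_ov = 1.5 − 0.865 = 0.635 V.
Assume saturation: I_D = ½ k_n V_ov² = 0.5 × 0.535 × 0.635² = 0.108 mA, giving V_DS = V_DD − I_D R_D = 3.37 − 0.108 × 0.477 = 3.32 V.
V_DS = 3.32 V ≥ V_ov = 0.635 V, confirming saturation.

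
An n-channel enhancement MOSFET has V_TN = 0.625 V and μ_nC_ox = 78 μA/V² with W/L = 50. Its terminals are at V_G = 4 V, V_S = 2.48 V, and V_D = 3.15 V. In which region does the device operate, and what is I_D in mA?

Triode; I_D = 1.46 mA

V_GS = V_G − V_S = 4 − 2.48 = 1.52 V; V_DS = V_D − V_S = 3.15 − 2.48 = 0.67 V.
k_n = μ_nC_ox · (W/L) = 3.9 mA/V².
V_ov = V_GS − V_TN = 1.52 − 0.625 = 0.895 V.
Since V_DS = 0.67 V < V_ov = 0.895 V, the device is in the triode region.
I_D = k_n [V_ov · V_DS − ½ V_DS²] = 3.9 × [0.895 × 0.67 − 0.5 × 0.67²] = 1.46 mA.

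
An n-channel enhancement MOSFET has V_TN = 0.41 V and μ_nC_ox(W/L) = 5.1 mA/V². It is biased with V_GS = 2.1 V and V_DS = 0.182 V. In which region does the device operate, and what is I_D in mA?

Triode; I_D = 1.48 mA

V_ov = V_GS − V_TN = 2.1 − 0.41 = 1.69 V.
Since V_DS = 0.182 V < V_ov = 1.69 V, the device is in the triode region.
I_D = k_n [V_ov · V_DS − ½ V_DS²] = 5.1 × [1.69 × 0.182 − 0.5 × 0.182²] = 1.48 mA.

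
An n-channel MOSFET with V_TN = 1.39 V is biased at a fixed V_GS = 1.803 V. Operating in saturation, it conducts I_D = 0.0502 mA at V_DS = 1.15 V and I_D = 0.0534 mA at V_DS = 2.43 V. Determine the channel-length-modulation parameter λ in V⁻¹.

With V_GS fixed, I_D ∝ (1 + λ V_DS) in saturation, so I_D2/I_D1 = (1 + λ V_DS2)/(1 + λ V_DS1).
0.0534/0.0502 = 1.064 = (1 + 2.43 λ)/(1 + 1.15 λ).
Solving: λ (I_D1 V_DS2 − I_D2 V_DS1) = I_D2 − I_D1, so λ = (0.0534 − 0.0502) / (0.0502 × 2.43 − 0.0534 × 1.15) = 0.0032 / 0.0606 = 0.0528 V⁻¹.

λ = 0.0528 V⁻¹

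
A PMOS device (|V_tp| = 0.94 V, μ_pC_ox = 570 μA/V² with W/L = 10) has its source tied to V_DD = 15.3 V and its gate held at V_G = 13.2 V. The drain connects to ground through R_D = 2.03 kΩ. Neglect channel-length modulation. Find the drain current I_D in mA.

V_SG = V_DD − V_G = 15.3 − 13.2 = 2.1 V, so V_ov = 2.1 − 0.94 = 1.16 V.
k_p = μ_pC_ox · (W/L) = 5.7 mA/V².
Assume saturation: I_D = ½ k_p V_ov² = 0.5 × 5.7 × 1.16² = 3.83 mA, giving V_SD = V_DD − I_D R_D = 15.3 − 3.83 × 2.03 = 7.52 V.
V_SD = 7.52 V ≥ V_ov = 1.16 V, confirming saturation.

I_D = 3.83 mA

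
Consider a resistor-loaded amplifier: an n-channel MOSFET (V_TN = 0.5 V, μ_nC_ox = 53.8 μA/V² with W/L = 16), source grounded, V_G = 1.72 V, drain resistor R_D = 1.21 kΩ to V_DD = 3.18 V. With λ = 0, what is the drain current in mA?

I_D = 0.641 mA

V_GS = V_G = 1.72 V, so V_ov = 1.72 − 0.5 = 1.22 V.
k_n = μ_nC_ox · (W/L) = 0.8608 mA/V².
Assume saturation: I_D = ½ k_n V_ov² = 0.5 × 0.8608 × 1.22² = 0.641 mA, giving V_DS = V_DD − I_D R_D = 3.18 − 0.641 × 1.21 = 2.4 V.
V_DS = 2.4 V ≥ V_ov = 1.22 V, confirming saturation.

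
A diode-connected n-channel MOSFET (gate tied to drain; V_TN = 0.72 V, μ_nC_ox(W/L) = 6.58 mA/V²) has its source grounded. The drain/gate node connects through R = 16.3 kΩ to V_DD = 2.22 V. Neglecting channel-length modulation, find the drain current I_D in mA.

With gate tied to drain, V_GS = V_DS ≥ V_GS − V_TN, so the device is in saturation.
KCL at the drain: ½ k_n (V_GS − V_TN)² = (V_DD − V_GS)/R.
Let x = V_GS − 0.72. Then 53.6 x² + x − 1.5 = 0, giving x = 0.158 V (positive root), so V_GS = 0.878 V.
I_D = (V_DD − V_GS)/R = (2.22 − 0.878) / 16.3 = 0.0823 mA.

I_D = 0.0823 mA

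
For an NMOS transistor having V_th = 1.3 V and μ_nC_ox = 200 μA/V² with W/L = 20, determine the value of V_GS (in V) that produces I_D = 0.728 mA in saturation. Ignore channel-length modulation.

V_GS = 1.90 V

k_n = μ_nC_ox · (W/L) = 4 mA/V².
In saturation I_D = ½ k_n (V_GS − V_th)², so V_GS − V_th = √(2 I_D / k_n) = √(2 × 0.728 / 4) = 0.603 V.
V_GS = 1.3 + 0.603 = 1.9 V.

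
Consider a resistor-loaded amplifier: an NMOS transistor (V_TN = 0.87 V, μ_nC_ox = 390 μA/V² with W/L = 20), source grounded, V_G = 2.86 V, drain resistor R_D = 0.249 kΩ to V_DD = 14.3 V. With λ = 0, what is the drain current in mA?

V_GS = V_G = 2.86 V, so V_ov = 2.86 − 0.87 = 1.99 V.
k_n = μ_nC_ox · (W/L) = 7.8 mA/V².
Assume saturation: I_D = ½ k_n V_ov² = 0.5 × 7.8 × 1.99² = 15.4 mA, giving V_DS = V_DD − I_D R_D = 14.3 − 15.4 × 0.249 = 10.5 V.
V_DS = 10.5 V ≥ V_ov = 1.99 V, confirming saturation.

I_D = 15.4 mA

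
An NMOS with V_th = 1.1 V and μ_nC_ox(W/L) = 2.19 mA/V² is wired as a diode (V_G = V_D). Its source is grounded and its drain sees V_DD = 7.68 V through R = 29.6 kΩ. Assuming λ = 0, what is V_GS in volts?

V_GS = 1.54 V

With gate tied to drain, V_GS = V_DS ≥ V_GS − V_th, so the device is in saturation.
KCL at the drain: ½ k_n (V_GS − V_th)² = (V_DD − V_GS)/R.
Let x = V_GS − 1.1. Then 32.4 x² + x − 6.58 = 0, giving x = 0.435 V (positive root), so V_GS = 1.54 V.
I_D = (V_DD − V_GS)/R = (7.68 − 1.54) / 29.6 = 0.208 mA.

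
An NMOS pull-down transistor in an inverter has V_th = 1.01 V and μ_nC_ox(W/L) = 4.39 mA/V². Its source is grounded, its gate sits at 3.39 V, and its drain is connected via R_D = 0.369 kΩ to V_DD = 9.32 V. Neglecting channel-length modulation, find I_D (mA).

I_D = 12.4 mA

V_GS = V_G = 3.39 V, so V_ov = 3.39 − 1.01 = 2.38 V.
Assume saturation: I_D = ½ k_n V_ov² = 0.5 × 4.39 × 2.38² = 12.4 mA, giving V_DS = V_DD − I_D R_D = 9.32 − 12.4 × 0.369 = 4.73 V.
V_DS = 4.73 V ≥ V_ov = 2.38 V, confirming saturation.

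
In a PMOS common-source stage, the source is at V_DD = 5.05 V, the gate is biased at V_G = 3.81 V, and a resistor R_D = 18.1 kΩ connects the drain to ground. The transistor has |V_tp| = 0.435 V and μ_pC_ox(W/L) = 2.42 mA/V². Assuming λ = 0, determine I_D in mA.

I_D = 0.271 mA

V_SG = V_DD − V_G = 5.05 − 3.81 = 1.24 V, so V_ov = 1.24 − 0.435 = 0.805 V.
Assume saturation: I_D = ½ k_p V_ov² = 0.5 × 2.42 × 0.805² = 0.784 mA, giving V_SD = V_DD − I_D R_D = 5.05 − 0.784 × 18.1 = -9.14 V.
But -9.14 V < V_ov = 0.805 V, so the device is actually in triode.
In triode I_D = k_p[V_ov V_SD − ½ V_SD²] and I_D = (V_DD − V_SD)/R_D. Equating: 21.9 V_SD² − 36.26 V_SD + 5.05 = 0, giving V_SD = 0.154 V (the root below V_ov).
I_D = (5.05 − 0.154) / 18.1 = 0.271 mA.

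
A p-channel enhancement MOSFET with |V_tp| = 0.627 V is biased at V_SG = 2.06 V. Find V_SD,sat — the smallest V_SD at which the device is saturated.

The boundary between triode and saturation is V_SD = V_SG − |V_tp| = V_ov.
V_ov = 2.06 − 0.627 = 1.43 V.

V_SD,sat = 1.43 V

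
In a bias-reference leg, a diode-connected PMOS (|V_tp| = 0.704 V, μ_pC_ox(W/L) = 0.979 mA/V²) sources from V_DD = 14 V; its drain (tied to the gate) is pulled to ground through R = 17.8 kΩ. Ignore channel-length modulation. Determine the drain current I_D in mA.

I_D = 0.681 mA

With gate tied to drain, V_SG = V_SD ≥ V_SG − |V_tp|, so the device is in saturation.
KCL at the drain: ½ k_p (V_SG − |V_tp|)² = (V_DD − V_SG)/R.
Let x = V_SG − 0.704. Then 8.71 x² + x − 13.3 = 0, giving x = 1.18 V (positive root), so V_SG = 1.88 V.
I_D = (V_DD − V_SG)/R = (14 − 1.88) / 17.8 = 0.681 mA.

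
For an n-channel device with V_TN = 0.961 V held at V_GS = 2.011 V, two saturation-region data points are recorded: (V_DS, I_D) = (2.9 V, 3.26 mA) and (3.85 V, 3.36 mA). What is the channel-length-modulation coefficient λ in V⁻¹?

With V_GS fixed, I_D ∝ (1 + λ V_DS) in saturation, so I_D2/I_D1 = (1 + λ V_DS2)/(1 + λ V_DS1).
3.36/3.26 = 1.031 = (1 + 3.85 λ)/(1 + 2.9 λ).
Solving: λ (I_D1 V_DS2 − I_D2 V_DS1) = I_D2 − I_D1, so λ = (3.36 − 3.26) / (3.26 × 3.85 − 3.36 × 2.9) = 0.1 / 2.81 = 0.0356 V⁻¹.

λ = 0.0356 V⁻¹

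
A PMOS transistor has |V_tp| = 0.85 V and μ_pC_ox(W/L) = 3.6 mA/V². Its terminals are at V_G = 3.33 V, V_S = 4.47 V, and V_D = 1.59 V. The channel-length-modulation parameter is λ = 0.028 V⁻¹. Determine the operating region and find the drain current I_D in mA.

Saturation; I_D = 0.164 mA

V_SG = V_S − V_G = 4.47 − 3.33 = 1.14 V; V_SD = V_S − V_D = 4.47 − 1.59 = 2.88 V.
V_ov = V_SG − |V_tp| = 1.14 − 0.85 = 0.29 V.
Since V_SD = 2.88 V ≥ V_ov = 0.29 V, the device is in saturation.
I_D = ½ k_p V_ov² (1 + λ V_SD) = 0.5 × 3.6 × 0.29² × (1 + 0.028 × 2.88) = 0.164 mA.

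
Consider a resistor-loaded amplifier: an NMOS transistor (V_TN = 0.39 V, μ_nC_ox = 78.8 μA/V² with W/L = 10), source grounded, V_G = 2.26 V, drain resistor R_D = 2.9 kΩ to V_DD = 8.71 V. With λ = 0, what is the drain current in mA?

V_GS = V_G = 2.26 V, so V_ov = 2.26 − 0.39 = 1.87 V.
k_n = μ_nC_ox · (W/L) = 0.788 mA/V².
Assume saturation: I_D = ½ k_n V_ov² = 0.5 × 0.788 × 1.87² = 1.38 mA, giving V_DS = V_DD − I_D R_D = 8.71 − 1.38 × 2.9 = 4.71 V.
V_DS = 4.71 V ≥ V_ov = 1.87 V, confirming saturation.

I_D = 1.38 mA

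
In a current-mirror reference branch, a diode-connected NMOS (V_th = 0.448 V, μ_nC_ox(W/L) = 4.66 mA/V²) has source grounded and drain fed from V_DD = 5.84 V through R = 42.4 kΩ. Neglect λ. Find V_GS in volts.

With gate tied to drain, V_GS = V_DS ≥ V_GS − V_th, so the device is in saturation.
KCL at the drain: ½ k_n (V_GS − V_th)² = (V_DD − V_GS)/R.
Let x = V_GS − 0.448. Then 98.8 x² + x − 5.392 = 0, giving x = 0.229 V (positive root), so V_GS = 0.677 V.
I_D = (V_DD − V_GS)/R = (5.84 − 0.677) / 42.4 = 0.122 mA.

V_GS = 0.677 V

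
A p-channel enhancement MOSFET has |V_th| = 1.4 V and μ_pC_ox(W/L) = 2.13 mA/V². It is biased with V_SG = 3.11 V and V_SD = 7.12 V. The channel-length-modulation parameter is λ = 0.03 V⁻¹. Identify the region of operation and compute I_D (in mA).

Saturation; I_D = 3.78 mA

V_ov = V_SG − |V_th| = 3.11 − 1.4 = 1.71 V.
Since V_SD = 7.12 V ≥ V_ov = 1.71 V, the device is in saturation.
I_D = ½ k_p V_ov² (1 + λ V_SD) = 0.5 × 2.13 × 1.71² × (1 + 0.03 × 7.12) = 3.78 mA.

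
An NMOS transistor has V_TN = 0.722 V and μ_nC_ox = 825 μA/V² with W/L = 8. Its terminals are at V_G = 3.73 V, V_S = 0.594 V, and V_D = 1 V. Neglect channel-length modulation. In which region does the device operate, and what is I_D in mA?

Triode; I_D = 5.92 mA

V_GS = V_G − V_S = 3.73 − 0.594 = 3.14 V; V_DS = V_D − V_S = 1 − 0.594 = 0.406 V.
k_n = μ_nC_ox · (W/L) = 6.6 mA/V².
V_ov = V_GS − V_TN = 3.14 − 0.722 = 2.41 V.
Since V_DS = 0.406 V < V_ov = 2.41 V, the device is in the triode region.
I_D = k_n [V_ov · V_DS − ½ V_DS²] = 6.6 × [2.41 × 0.406 − 0.5 × 0.406²] = 5.92 mA.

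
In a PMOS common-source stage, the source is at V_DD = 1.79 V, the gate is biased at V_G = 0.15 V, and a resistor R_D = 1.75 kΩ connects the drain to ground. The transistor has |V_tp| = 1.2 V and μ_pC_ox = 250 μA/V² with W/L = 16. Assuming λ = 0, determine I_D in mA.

I_D = 0.387 mA

V_SG = V_DD − V_G = 1.79 − 0.15 = 1.64 V, so V_ov = 1.64 − 1.2 = 0.44 V.
k_p = μ_pC_ox · (W/L) = 4 mA/V².
Assume saturation: I_D = ½ k_p V_ov² = 0.5 × 4 × 0.44² = 0.387 mA, giving V_SD = V_DD − I_D R_D = 1.79 − 0.387 × 1.75 = 1.11 V.
V_SD = 1.11 V ≥ V_ov = 0.44 V, confirming saturation.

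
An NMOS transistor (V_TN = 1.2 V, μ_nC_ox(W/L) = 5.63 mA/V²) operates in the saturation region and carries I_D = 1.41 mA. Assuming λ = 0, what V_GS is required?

V_GS = 1.91 V

In saturation I_D = ½ k_n (V_GS − V_TN)², so V_GS − V_TN = √(2 I_D / k_n) = √(2 × 1.41 / 5.63) = 0.708 V.
V_GS = 1.2 + 0.708 = 1.91 V.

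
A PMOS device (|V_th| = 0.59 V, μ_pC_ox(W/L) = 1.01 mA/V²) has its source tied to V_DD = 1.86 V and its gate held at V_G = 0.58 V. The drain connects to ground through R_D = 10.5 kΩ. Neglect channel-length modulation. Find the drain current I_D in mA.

I_D = 0.151 mA

V_SG = V_DD − V_G = 1.86 − 0.58 = 1.28 V, so V_ov = 1.28 − 0.59 = 0.69 V.
Assume saturation: I_D = ½ k_p V_ov² = 0.5 × 1.01 × 0.69² = 0.24 mA, giving V_SD = V_DD − I_D R_D = 1.86 − 0.24 × 10.5 = -0.665 V.
But -0.665 V < V_ov = 0.69 V, so the device is actually in triode.
In triode I_D = k_p[V_ov V_SD − ½ V_SD²] and I_D = (V_DD − V_SD)/R_D. Equating: 5.3 V_SD² − 8.317 V_SD + 1.86 = 0, giving V_SD = 0.27 V (the root below V_ov).
I_D = (1.86 − 0.27) / 10.5 = 0.151 mA.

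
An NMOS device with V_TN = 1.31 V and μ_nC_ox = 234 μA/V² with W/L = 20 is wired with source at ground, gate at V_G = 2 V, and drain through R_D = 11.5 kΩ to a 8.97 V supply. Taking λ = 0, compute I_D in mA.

V_GS = V_G = 2 V, so V_ov = 2 − 1.31 = 0.69 V.
k_n = μ_nC_ox · (W/L) = 4.68 mA/V².
Assume saturation: I_D = ½ k_n V_ov² = 0.5 × 4.68 × 0.69² = 1.11 mA, giving V_DS = V_DD − I_D R_D = 8.97 − 1.11 × 11.5 = -3.84 V.
But -3.84 V < V_ov = 0.69 V, so the device is actually in triode.
In triode I_D = k_n[V_ov V_DS − ½ V_DS²] and I_D = (V_DD − V_DS)/R_D. Equating: 26.9 V_DS² − 38.14 V_DS + 8.97 = 0, giving V_DS = 0.298 V (the root below V_ov).
I_D = (8.97 − 0.298) / 11.5 = 0.754 mA.

I_D = 0.754 mA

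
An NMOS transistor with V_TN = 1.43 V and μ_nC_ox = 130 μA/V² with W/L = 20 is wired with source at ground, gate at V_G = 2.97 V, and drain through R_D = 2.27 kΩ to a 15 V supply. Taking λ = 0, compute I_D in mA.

V_GS = V_G = 2.97 V, so V_ov = 2.97 − 1.43 = 1.54 V.
k_n = μ_nC_ox · (W/L) = 2.6 mA/V².
Assume saturation: I_D = ½ k_n V_ov² = 0.5 × 2.6 × 1.54² = 3.08 mA, giving V_DS = V_DD − I_D R_D = 15 − 3.08 × 2.27 = 8 V.
V_DS = 8 V ≥ V_ov = 1.54 V, confirming saturation.

I_D = 3.08 mA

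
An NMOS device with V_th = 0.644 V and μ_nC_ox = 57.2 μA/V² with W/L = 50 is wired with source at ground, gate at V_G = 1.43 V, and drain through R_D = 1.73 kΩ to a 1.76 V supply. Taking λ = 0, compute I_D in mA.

I_D = 0.744 mA

V_GS = V_G = 1.43 V, so V_ov = 1.43 − 0.644 = 0.786 V.
k_n = μ_nC_ox · (W/L) = 2.86 mA/V².
Assume saturation: I_D = ½ k_n V_ov² = 0.5 × 2.86 × 0.786² = 0.883 mA, giving V_DS = V_DD − I_D R_D = 1.76 − 0.883 × 1.73 = 0.232 V.
But 0.232 V < V_ov = 0.786 V, so the device is actually in triode.
In triode I_D = k_n[V_ov V_DS − ½ V_DS²] and I_D = (V_DD − V_DS)/R_D. Equating: 2.47 V_DS² − 4.889 V_DS + 1.76 = 0, giving V_DS = 0.473 V (the root below V_ov).
I_D = (1.76 − 0.473) / 1.73 = 0.744 mA.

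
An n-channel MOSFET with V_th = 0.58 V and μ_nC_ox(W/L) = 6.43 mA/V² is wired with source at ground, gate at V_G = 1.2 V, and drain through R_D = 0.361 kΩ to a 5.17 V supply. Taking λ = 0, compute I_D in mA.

I_D = 1.24 mA

V_GS = V_G = 1.2 V, so V_ov = 1.2 − 0.58 = 0.62 V.
Assume saturation: I_D = ½ k_n V_ov² = 0.5 × 6.43 × 0.62² = 1.24 mA, giving V_DS = V_DD − I_D R_D = 5.17 − 1.24 × 0.361 = 4.72 V.
V_DS = 4.72 V ≥ V_ov = 0.62 V, confirming saturation.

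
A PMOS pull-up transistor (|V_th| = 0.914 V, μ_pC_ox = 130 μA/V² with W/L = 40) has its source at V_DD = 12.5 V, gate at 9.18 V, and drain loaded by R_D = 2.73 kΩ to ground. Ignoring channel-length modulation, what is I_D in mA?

I_D = 4.44 mA

V_SG = V_DD − V_G = 12.5 − 9.18 = 3.32 V, so V_ov = 3.32 − 0.914 = 2.41 V.
k_p = μ_pC_ox · (W/L) = 5.2 mA/V².
Assume saturation: I_D = ½ k_p V_ov² = 0.5 × 5.2 × 2.41² = 15.1 mA, giving V_SD = V_DD − I_D R_D = 12.5 − 15.1 × 2.73 = -28.6 V.
But -28.6 V < V_ov = 2.41 V, so the device is actually in triode.
In triode I_D = k_p[V_ov V_SD − ½ V_SD²] and I_D = (V_DD − V_SD)/R_D. Equating: 7.1 V_SD² − 35.16 V_SD + 12.5 = 0, giving V_SD = 0.386 V (the root below V_ov).
I_D = (12.5 − 0.386) / 2.73 = 4.44 mA.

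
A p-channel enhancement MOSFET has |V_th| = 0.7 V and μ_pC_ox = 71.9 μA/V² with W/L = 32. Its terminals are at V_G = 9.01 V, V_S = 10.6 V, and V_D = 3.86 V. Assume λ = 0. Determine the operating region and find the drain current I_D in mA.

V_SG = V_S − V_G = 10.6 − 9.01 = 1.59 V; V_SD = V_S − V_D = 10.6 − 3.86 = 6.74 V.
k_p = μ_pC_ox · (W/L) = 2.301 mA/V².
V_ov = V_SG − |V_th| = 1.59 − 0.7 = 0.89 V.
Since V_SD = 6.74 V ≥ V_ov = 0.89 V, the device is in saturation.
I_D = ½ k_p V_ov² = 0.5 × 2.301 × 0.89² = 0.911 mA.

Saturation; I_D = 0.911 mA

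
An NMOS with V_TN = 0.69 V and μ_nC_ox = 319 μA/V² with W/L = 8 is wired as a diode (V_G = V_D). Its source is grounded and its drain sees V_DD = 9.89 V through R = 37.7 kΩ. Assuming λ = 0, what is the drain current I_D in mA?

I_D = 0.233 mA

With gate tied to drain, V_GS = V_DS ≥ V_GS − V_TN, so the device is in saturation.
k_n = μ_nC_ox · (W/L) = 2.552 mA/V².
KCL at the drain: ½ k_n (V_GS − V_TN)² = (V_DD − V_GS)/R.
Let x = V_GS − 0.69. Then 48.1 x² + x − 9.2 = 0, giving x = 0.427 V (positive root), so V_GS = 1.12 V.
I_D = (V_DD − V_GS)/R = (9.89 − 1.12) / 37.7 = 0.233 mA.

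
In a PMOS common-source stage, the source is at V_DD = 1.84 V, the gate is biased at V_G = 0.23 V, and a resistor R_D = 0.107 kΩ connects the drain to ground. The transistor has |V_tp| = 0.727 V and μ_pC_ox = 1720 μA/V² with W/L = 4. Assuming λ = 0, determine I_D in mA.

V_SG = V_DD − V_G = 1.84 − 0.23 = 1.61 V, so V_ov = 1.61 − 0.727 = 0.883 V.
k_p = μ_pC_ox · (W/L) = 6.88 mA/V².
Assume saturation: I_D = ½ k_p V_ov² = 0.5 × 6.88 × 0.883² = 2.68 mA, giving V_SD = V_DD − I_D R_D = 1.84 − 2.68 × 0.107 = 1.55 V.
V_SD = 1.55 V ≥ V_ov = 0.883 V, confirming saturation.

I_D = 2.68 mA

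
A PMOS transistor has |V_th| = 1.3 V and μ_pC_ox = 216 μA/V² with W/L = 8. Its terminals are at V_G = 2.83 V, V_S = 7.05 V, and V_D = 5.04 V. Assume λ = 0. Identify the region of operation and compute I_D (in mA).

Triode; I_D = 6.65 mA

V_SG = V_S − V_G = 7.05 − 2.83 = 4.22 V; V_SD = V_S − V_D = 7.05 − 5.04 = 2.01 V.
k_p = μ_pC_ox · (W/L) = 1.728 mA/V².
V_ov = V_SG − |V_th| = 4.22 − 1.3 = 2.92 V.
Since V_SD = 2.01 V < V_ov = 2.92 V, the device is in the triode region.
I_D = k_p [V_ov · V_SD − ½ V_SD²] = 1.728 × [2.92 × 2.01 − 0.5 × 2.01²] = 6.65 mA.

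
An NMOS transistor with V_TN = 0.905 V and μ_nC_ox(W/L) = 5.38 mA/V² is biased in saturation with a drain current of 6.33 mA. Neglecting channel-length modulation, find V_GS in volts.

V_GS = 2.44 V

In saturation I_D = ½ k_n (V_GS − V_TN)², so V_GS − V_TN = √(2 I_D / k_n) = √(2 × 6.33 / 5.38) = 1.53 V.
V_GS = 0.905 + 1.53 = 2.44 V.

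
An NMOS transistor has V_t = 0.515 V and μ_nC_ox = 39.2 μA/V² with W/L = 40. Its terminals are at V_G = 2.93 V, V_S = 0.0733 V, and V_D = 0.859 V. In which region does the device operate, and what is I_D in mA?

Triode; I_D = 2.40 mA

V_GS = V_G − V_S = 2.93 − 0.0733 = 2.86 V; V_DS = V_D − V_S = 0.859 − 0.0733 = 0.786 V.
k_n = μ_nC_ox · (W/L) = 1.568 mA/V².
V_ov = V_GS − V_t = 2.86 − 0.515 = 2.34 V.
Since V_DS = 0.786 V < V_ov = 2.34 V, the device is in the triode region.
I_D = k_n [V_ov · V_DS − ½ V_DS²] = 1.568 × [2.34 × 0.786 − 0.5 × 0.786²] = 2.4 mA.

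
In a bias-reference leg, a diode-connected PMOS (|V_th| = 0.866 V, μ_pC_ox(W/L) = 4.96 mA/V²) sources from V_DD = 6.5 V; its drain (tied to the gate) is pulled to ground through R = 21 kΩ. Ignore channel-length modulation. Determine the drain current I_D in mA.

I_D = 0.253 mA

With gate tied to drain, V_SG = V_SD ≥ V_SG − |V_th|, so the device is in saturation.
KCL at the drain: ½ k_p (V_SG − |V_th|)² = (V_DD − V_SG)/R.
Let x = V_SG − 0.866. Then 52.1 x² + x − 5.634 = 0, giving x = 0.319 V (positive root), so V_SG = 1.19 V.
I_D = (V_DD − V_SG)/R = (6.5 − 1.19) / 21 = 0.253 mA.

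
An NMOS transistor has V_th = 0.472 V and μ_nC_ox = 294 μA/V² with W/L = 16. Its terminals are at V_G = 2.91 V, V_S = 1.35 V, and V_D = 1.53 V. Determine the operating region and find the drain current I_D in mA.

V_GS = V_G − V_S = 2.91 − 1.35 = 1.56 V; V_DS = V_D − V_S = 1.53 − 1.35 = 0.18 V.
k_n = μ_nC_ox · (W/L) = 4.704 mA/V².
V_ov = V_GS − V_th = 1.56 − 0.472 = 1.09 V.
Since V_DS = 0.18 V < V_ov = 1.09 V, the device is in the triode region.
I_D = k_n [V_ov · V_DS − ½ V_DS²] = 4.704 × [1.09 × 0.18 − 0.5 × 0.18²] = 0.845 mA.

Triode; I_D = 0.845 mA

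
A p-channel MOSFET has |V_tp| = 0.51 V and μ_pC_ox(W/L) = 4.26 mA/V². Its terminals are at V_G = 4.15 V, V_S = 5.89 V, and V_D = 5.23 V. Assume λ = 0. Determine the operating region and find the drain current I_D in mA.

V_SG = V_S − V_G = 5.89 − 4.15 = 1.74 V; V_SD = V_S − V_D = 5.89 − 5.23 = 0.66 V.
V_ov = V_SG − |V_tp| = 1.74 − 0.51 = 1.23 V.
Since V_SD = 0.66 V < V_ov = 1.23 V, the device is in the triode region.
I_D = k_p [V_ov · V_SD − ½ V_SD²] = 4.26 × [1.23 × 0.66 − 0.5 × 0.66²] = 2.53 mA.

Triode; I_D = 2.53 mA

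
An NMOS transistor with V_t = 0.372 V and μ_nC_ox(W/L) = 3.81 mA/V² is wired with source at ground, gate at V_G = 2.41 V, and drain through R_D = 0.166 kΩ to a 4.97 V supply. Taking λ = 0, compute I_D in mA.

I_D = 7.91 mA

V_GS = V_G = 2.41 V, so V_ov = 2.41 − 0.372 = 2.04 V.
Assume saturation: I_D = ½ k_n V_ov² = 0.5 × 3.81 × 2.04² = 7.91 mA, giving V_DS = V_DD − I_D R_D = 4.97 − 7.91 × 0.166 = 3.66 V.
V_DS = 3.66 V ≥ V_ov = 2.04 V, confirming saturation.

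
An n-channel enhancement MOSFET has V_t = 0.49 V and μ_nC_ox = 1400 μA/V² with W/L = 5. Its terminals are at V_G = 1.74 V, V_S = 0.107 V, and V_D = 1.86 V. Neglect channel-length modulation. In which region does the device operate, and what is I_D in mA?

Saturation; I_D = 4.57 mA

V_GS = V_G − V_S = 1.74 − 0.107 = 1.63 V; V_DS = V_D − V_S = 1.86 − 0.107 = 1.75 V.
k_n = μ_nC_ox · (W/L) = 7 mA/V².
V_ov = V_GS − V_t = 1.63 − 0.49 = 1.14 V.
Since V_DS = 1.75 V ≥ V_ov = 1.14 V, the device is in saturation.
I_D = ½ k_n V_ov² = 0.5 × 7 × 1.14² = 4.57 mA.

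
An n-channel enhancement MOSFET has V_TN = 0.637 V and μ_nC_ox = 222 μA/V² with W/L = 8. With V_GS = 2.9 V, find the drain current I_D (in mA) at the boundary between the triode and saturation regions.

At the boundary V_DS = V_ov = V_GS − V_TN = 2.9 − 0.637 = 2.26 V.
k_n = μ_nC_ox · (W/L) = 1.776 mA/V².
I_D = ½ k_n V_ov² = 0.5 × 1.776 × 2.26² = 4.55 mA.

I_D = 4.55 mA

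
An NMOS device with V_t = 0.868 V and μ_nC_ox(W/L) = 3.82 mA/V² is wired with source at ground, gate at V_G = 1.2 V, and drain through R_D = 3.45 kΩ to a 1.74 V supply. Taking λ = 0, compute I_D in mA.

I_D = 0.211 mA

V_GS = V_G = 1.2 V, so V_ov = 1.2 − 0.868 = 0.332 V.
Assume saturation: I_D = ½ k_n V_ov² = 0.5 × 3.82 × 0.332² = 0.211 mA, giving V_DS = V_DD − I_D R_D = 1.74 − 0.211 × 3.45 = 1.01 V.
V_DS = 1.01 V ≥ V_ov = 0.332 V, confirming saturation.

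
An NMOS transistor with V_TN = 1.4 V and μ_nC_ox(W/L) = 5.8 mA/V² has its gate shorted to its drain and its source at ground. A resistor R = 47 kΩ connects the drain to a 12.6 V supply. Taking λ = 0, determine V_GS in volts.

V_GS = 1.68 V

With gate tied to drain, V_GS = V_DS ≥ V_GS − V_TN, so the device is in saturation.
KCL at the drain: ½ k_n (V_GS − V_TN)² = (V_DD − V_GS)/R.
Let x = V_GS − 1.4. Then 136 x² + x − 11.2 = 0, giving x = 0.283 V (positive root), so V_GS = 1.68 V.
I_D = (V_DD − V_GS)/R = (12.6 − 1.68) / 47 = 0.232 mA.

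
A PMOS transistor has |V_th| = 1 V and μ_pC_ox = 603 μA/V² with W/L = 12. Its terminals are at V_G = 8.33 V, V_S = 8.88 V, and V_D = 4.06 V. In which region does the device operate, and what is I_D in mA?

V_SG = V_S − V_G = 8.88 − 8.33 = 0.55 V; V_SD = V_S − V_D = 8.88 − 4.06 = 4.82 V.
V_SG = 0.55 V < |V_th| = 1 V, so the transistor is in cutoff.

Cutoff; I_D = 0 mA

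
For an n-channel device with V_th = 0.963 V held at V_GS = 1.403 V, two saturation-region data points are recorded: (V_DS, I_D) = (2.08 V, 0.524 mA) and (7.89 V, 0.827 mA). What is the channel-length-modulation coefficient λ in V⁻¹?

With V_GS fixed, I_D ∝ (1 + λ V_DS) in saturation, so I_D2/I_D1 = (1 + λ V_DS2)/(1 + λ V_DS1).
0.827/0.524 = 1.578 = (1 + 7.89 λ)/(1 + 2.08 λ).
Solving: λ (I_D1 V_DS2 − I_D2 V_DS1) = I_D2 − I_D1, so λ = (0.827 − 0.524) / (0.524 × 7.89 − 0.827 × 2.08) = 0.303 / 2.41 = 0.126 V⁻¹.

λ = 0.126 V⁻¹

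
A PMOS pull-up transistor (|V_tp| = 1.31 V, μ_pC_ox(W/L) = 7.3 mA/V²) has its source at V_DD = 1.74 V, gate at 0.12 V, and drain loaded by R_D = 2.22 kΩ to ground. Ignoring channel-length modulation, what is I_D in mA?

V_SG = V_DD − V_G = 1.74 − 0.12 = 1.62 V, so V_ov = 1.62 − 1.31 = 0.31 V.
Assume saturation: I_D = ½ k_p V_ov² = 0.5 × 7.3 × 0.31² = 0.351 mA, giving V_SD = V_DD − I_D R_D = 1.74 − 0.351 × 2.22 = 0.961 V.
V_SD = 0.961 V ≥ V_ov = 0.31 V, confirming saturation.

I_D = 0.351 mA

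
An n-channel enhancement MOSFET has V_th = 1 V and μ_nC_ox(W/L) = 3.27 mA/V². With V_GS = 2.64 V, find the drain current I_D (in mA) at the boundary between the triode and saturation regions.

At the boundary V_DS = V_ov = V_GS − V_th = 2.64 − 1 = 1.64 V.
I_D = ½ k_n V_ov² = 0.5 × 3.27 × 1.64² = 4.4 mA.

I_D = 4.40 mA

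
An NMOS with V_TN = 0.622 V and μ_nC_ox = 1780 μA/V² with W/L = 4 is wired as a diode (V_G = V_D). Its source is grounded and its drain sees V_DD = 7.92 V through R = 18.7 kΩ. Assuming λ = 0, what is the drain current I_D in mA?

With gate tied to drain, V_GS = V_DS ≥ V_GS − V_TN, so the device is in saturation.
k_n = μ_nC_ox · (W/L) = 7.12 mA/V².
KCL at the drain: ½ k_n (V_GS − V_TN)² = (V_DD − V_GS)/R.
Let x = V_GS − 0.622. Then 66.6 x² + x − 7.298 = 0, giving x = 0.324 V (positive root), so V_GS = 0.946 V.
I_D = (V_DD − V_GS)/R = (7.92 − 0.946) / 18.7 = 0.373 mA.

I_D = 0.373 mA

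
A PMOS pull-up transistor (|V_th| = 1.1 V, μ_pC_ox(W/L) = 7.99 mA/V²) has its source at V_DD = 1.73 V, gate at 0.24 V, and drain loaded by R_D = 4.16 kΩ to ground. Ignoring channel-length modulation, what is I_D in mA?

I_D = 0.380 mA

V_SG = V_DD − V_G = 1.73 − 0.24 = 1.49 V, so V_ov = 1.49 − 1.1 = 0.39 V.
Assume saturation: I_D = ½ k_p V_ov² = 0.5 × 7.99 × 0.39² = 0.608 mA, giving V_SD = V_DD − I_D R_D = 1.73 − 0.608 × 4.16 = -0.798 V.
But -0.798 V < V_ov = 0.39 V, so the device is actually in triode.
In triode I_D = k_p[V_ov V_SD − ½ V_SD²] and I_D = (V_DD − V_SD)/R_D. Equating: 16.6 V_SD² − 13.96 V_SD + 1.73 = 0, giving V_SD = 0.151 V (the root below V_ov).
I_D = (1.73 − 0.151) / 4.16 = 0.38 mA.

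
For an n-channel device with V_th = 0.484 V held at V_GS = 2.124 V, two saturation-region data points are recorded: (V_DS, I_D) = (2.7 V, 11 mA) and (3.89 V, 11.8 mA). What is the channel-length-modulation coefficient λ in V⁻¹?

With V_GS fixed, I_D ∝ (1 + λ V_DS) in saturation, so I_D2/I_D1 = (1 + λ V_DS2)/(1 + λ V_DS1).
11.8/11 = 1.073 = (1 + 3.89 λ)/(1 + 2.7 λ).
Solving: λ (I_D1 V_DS2 − I_D2 V_DS1) = I_D2 − I_D1, so λ = (11.8 − 11) / (11 × 3.89 − 11.8 × 2.7) = 0.8 / 10.9 = 0.0732 V⁻¹.

λ = 0.0732 V⁻¹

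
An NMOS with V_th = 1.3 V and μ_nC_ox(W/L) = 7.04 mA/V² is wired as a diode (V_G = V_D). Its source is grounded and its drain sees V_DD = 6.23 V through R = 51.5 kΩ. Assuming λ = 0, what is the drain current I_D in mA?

I_D = 0.0926 mA

With gate tied to drain, V_GS = V_DS ≥ V_GS − V_th, so the device is in saturation.
KCL at the drain: ½ k_n (V_GS − V_th)² = (V_DD − V_GS)/R.
Let x = V_GS − 1.3. Then 181 x² + x − 4.93 = 0, giving x = 0.162 V (positive root), so V_GS = 1.46 V.
I_D = (V_DD − V_GS)/R = (6.23 − 1.46) / 51.5 = 0.0926 mA.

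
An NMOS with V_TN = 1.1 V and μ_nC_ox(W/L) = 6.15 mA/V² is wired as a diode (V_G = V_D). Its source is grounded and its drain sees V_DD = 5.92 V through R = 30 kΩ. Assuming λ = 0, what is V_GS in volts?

With gate tied to drain, V_GS = V_DS ≥ V_GS − V_TN, so the device is in saturation.
KCL at the drain: ½ k_n (V_GS − V_TN)² = (V_DD − V_GS)/R.
Let x = V_GS − 1.1. Then 92.2 x² + x − 4.82 = 0, giving x = 0.223 V (positive root), so V_GS = 1.32 V.
I_D = (V_DD − V_GS)/R = (5.92 − 1.32) / 30 = 0.153 mA.

V_GS = 1.32 V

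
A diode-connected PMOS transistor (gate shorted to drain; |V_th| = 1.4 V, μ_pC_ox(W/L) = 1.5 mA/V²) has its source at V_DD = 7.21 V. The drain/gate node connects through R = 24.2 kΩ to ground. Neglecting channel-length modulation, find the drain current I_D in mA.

With gate tied to drain, V_SG = V_SD ≥ V_SG − |V_th|, so the device is in saturation.
KCL at the drain: ½ k_p (V_SG − |V_th|)² = (V_DD − V_SG)/R.
Let x = V_SG − 1.4. Then 18.1 x² + x − 5.81 = 0, giving x = 0.539 V (positive root), so V_SG = 1.94 V.
I_D = (V_DD − V_SG)/R = (7.21 − 1.94) / 24.2 = 0.218 mA.

I_D = 0.218 mA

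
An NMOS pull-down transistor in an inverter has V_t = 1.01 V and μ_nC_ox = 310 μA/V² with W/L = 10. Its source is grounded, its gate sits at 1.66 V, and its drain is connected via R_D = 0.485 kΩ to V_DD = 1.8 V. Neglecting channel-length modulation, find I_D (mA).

I_D = 0.655 mA

V_GS = V_G = 1.66 V, so V_ov = 1.66 − 1.01 = 0.65 V.
k_n = μ_nC_ox · (W/L) = 3.1 mA/V².
Assume saturation: I_D = ½ k_n V_ov² = 0.5 × 3.1 × 0.65² = 0.655 mA, giving V_DS = V_DD − I_D R_D = 1.8 − 0.655 × 0.485 = 1.48 V.
V_DS = 1.48 V ≥ V_ov = 0.65 V, confirming saturation.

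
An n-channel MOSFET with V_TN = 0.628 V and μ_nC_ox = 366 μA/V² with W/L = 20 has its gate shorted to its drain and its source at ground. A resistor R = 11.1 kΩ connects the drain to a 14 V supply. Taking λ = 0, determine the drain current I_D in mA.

With gate tied to drain, V_GS = V_DS ≥ V_GS − V_TN, so the device is in saturation.
k_n = μ_nC_ox · (W/L) = 7.32 mA/V².
KCL at the drain: ½ k_n (V_GS − V_TN)² = (V_DD − V_GS)/R.
Let x = V_GS − 0.628. Then 40.6 x² + x − 13.37 = 0, giving x = 0.562 V (positive root), so V_GS = 1.19 V.
I_D = (V_DD − V_GS)/R = (14 − 1.19) / 11.1 = 1.15 mA.

I_D = 1.15 mA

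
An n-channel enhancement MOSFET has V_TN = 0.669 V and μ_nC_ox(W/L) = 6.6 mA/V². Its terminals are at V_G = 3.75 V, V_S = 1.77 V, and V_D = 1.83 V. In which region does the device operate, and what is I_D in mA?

Triode; I_D = 0.507 mA

V_GS = V_G − V_S = 3.75 − 1.77 = 1.98 V; V_DS = V_D − V_S = 1.83 − 1.77 = 0.06 V.
V_ov = V_GS − V_TN = 1.98 − 0.669 = 1.31 V.
Since V_DS = 0.06 V < V_ov = 1.31 V, the device is in the triode region.
I_D = k_n [V_ov · V_DS − ½ V_DS²] = 6.6 × [1.31 × 0.06 − 0.5 × 0.06²] = 0.507 mA.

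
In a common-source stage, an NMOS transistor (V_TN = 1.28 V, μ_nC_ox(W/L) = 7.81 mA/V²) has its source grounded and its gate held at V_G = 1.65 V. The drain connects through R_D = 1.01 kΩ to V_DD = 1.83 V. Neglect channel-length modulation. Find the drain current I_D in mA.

V_GS = V_G = 1.65 V, so V_ov = 1.65 − 1.28 = 0.37 V.
Assume saturation: I_D = ½ k_n V_ov² = 0.5 × 7.81 × 0.37² = 0.535 mA, giving V_DS = V_DD − I_D R_D = 1.83 − 0.535 × 1.01 = 1.29 V.
V_DS = 1.29 V ≥ V_ov = 0.37 V, confirming saturation.

I_D = 0.535 mA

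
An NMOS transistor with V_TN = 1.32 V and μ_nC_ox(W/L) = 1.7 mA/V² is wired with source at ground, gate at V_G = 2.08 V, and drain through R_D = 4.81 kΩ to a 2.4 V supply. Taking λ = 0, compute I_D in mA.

I_D = 0.406 mA

V_GS = V_G = 2.08 V, so V_ov = 2.08 − 1.32 = 0.76 V.
Assume saturation: I_D = ½ k_n V_ov² = 0.5 × 1.7 × 0.76² = 0.491 mA, giving V_DS = V_DD − I_D R_D = 2.4 − 0.491 × 4.81 = 0.0385 V.
But 0.0385 V < V_ov = 0.76 V, so the device is actually in triode.
In triode I_D = k_n[V_ov V_DS − ½ V_DS²] and I_D = (V_DD − V_DS)/R_D. Equating: 4.09 V_DS² − 7.215 V_DS + 2.4 = 0, giving V_DS = 0.445 V (the root below V_ov).
I_D = (2.4 − 0.445) / 4.81 = 0.406 mA.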